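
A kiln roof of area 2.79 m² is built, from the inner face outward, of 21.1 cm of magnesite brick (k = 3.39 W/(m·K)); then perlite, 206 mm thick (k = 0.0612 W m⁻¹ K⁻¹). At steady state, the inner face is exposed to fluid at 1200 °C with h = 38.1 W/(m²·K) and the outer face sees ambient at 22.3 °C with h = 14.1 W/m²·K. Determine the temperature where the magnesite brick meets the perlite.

Series thermal resistances, inner to outer:
  R_conv,in = 1/(hA) = 1/(38.1·2.79) = 0.009407 K/W
  R_magnesite brick = L/(kA) = 0.211/(3.39·2.79) = 0.02231 K/W
  R_perlite = L/(kA) = 0.206/(0.0612·2.79) = 1.206 K/W
  R_conv,out = 1/(hA) = 1/(14.1·2.79) = 0.02542 K/W
ΣR = 0.009407 + 0.02231 + 1.206 + 0.02542 = 1.263 K/W
Q = ΔT/ΣR = (1200 °C − 22.3 °C)/1.263 = 932.5 W
From the inner boundary to the magnesite brick/perlite interface, ΣR_partial = 0.03172 K/W.
T_interface = T_in − Q·ΣR_partial = 1200 °C − (932.5)(0.03172) = 1170 °C

T = 1170 °C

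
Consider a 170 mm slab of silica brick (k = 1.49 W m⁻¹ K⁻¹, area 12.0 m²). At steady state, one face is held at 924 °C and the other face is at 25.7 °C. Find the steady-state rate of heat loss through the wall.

Q = 94500 W

Q = kA·ΔT/L = 1.49 × 12.0 × |924 °C − 25.7 °C| / 0.170 = 94500 W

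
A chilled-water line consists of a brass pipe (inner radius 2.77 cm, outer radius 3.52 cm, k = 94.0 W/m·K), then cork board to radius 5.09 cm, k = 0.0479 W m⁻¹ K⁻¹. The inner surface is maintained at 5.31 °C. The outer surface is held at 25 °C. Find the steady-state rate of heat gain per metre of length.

Resistance network (inner→outer):
  R'_brass = ln(0.0352/0.0277)/(2πk) = 0.2396/(2π·94.0) = 4.057×10^-4 m·K/W
  R'_cork board = ln(0.0509/0.0352)/(2πk) = 0.3688/(2π·0.0479) = 1.225 m·K/W
ΣR = 4.057×10^-4 + 1.225 = 1.225 m·K/W
Q' = ΔT/ΣR = (5.31 °C − 25 °C)/1.225 = -16.1 W/m
(Negative Q' ⇒ heat flows inward; heat gain = 16.1 W/m.)

Q' = 16.1 W/m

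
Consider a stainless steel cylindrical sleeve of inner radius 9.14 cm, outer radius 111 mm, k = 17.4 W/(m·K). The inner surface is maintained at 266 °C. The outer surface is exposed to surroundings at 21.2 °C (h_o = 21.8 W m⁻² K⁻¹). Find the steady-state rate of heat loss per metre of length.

Treat each layer as a resistance in series:
  R'_stainless steel = ln(0.111/0.0914)/(2πk) = 0.1943/(2π·17.4) = 0.001777 m·K/W
  R'_conv,out = 1/(2πr h) = 1/(2π·0.111·21.8) = 0.06577 m·K/W
ΣR = 0.001777 + 0.06577 = 0.06755 m·K/W
Q' = ΔT/ΣR = (266 °C − 21.2 °C)/0.06755 = 3620 W/m

Q' = 3620 W/m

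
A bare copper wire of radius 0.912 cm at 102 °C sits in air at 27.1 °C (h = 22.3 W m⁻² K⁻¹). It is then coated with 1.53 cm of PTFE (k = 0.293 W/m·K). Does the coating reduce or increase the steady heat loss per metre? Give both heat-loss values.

Critical radius for a cylinder: r_cr = k/h = 0.0131 m = 1.31 cm.
Outer radius after coating: r₂ = 0.00912 + 0.0153 = 0.02442 m.
r₁ < r_cr < r₂: heat loss rises to a maximum at r_cr then falls. Whether the coating helps depends on whether Q(r₂) has dropped back below Q(r₁).
Bare: R = 1/(2πr₁h) = 0.7826 m·K/W; Q = 74.9/0.7826 = 95.7 W/m.
Coated: R = R_cond + R_conv = 0.8273 m·K/W; Q = 74.9/0.8273 = 90.5 W/m.

reduces: 95.7 → 90.5 W/m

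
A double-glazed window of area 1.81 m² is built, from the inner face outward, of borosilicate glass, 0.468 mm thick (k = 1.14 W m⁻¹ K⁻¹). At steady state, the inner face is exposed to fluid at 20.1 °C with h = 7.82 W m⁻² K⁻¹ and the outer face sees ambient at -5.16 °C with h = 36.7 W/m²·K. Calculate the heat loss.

Resistance network (inner→outer):
  R_conv,in = 1/(hA) = 1/(7.82·1.81) = 0.07065 K/W
  R_borosilicate glass = L/(kA) = 4.68×10^-4/(1.14·1.81) = 2.268×10^-4 K/W
  R_conv,out = 1/(hA) = 1/(36.7·1.81) = 0.01505 K/W
ΣR = 0.07065 + 2.268×10^-4 + 0.01505 = 0.08593 K/W
Q = ΔT/ΣR = (20.1 °C − -5.16 °C)/0.08593 = 294 W

Q = 294 W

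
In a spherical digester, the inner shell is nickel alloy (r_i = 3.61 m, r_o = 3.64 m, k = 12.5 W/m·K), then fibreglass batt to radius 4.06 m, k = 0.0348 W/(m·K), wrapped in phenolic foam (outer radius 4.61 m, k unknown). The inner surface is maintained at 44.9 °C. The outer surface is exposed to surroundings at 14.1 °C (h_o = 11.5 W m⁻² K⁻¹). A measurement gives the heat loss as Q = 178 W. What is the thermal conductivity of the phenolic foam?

ΣR = ΔT/Q = |44.9 − 14.1|/178 = 0.1730 K/W
Known resistances:
  R_nickel alloy = (1/3.61 − 1/3.64)/(4πk) = 0.002283/(4π·12.5) = 1.453×10^-5 K/W
  R_fibreglass batt = (1/3.64 − 1/4.06)/(4πk) = 0.02842/(4π·0.0348) = 0.06499 K/W
  R_conv,out = 1/(4πr²h) = 1/(4π·4.61²·11.5) = 3.256×10^-4 K/W
R_phenolic foam = ΣR − ΣR_known = 0.1730 − 0.06533 = 0.1077 K/W
(1/r₁−1/r₂)/(4πk) = 0.1077 ⇒ k = 0.02939/(4π·0.1077) = 0.0217 W/m·K

k = 0.0217 W/m·K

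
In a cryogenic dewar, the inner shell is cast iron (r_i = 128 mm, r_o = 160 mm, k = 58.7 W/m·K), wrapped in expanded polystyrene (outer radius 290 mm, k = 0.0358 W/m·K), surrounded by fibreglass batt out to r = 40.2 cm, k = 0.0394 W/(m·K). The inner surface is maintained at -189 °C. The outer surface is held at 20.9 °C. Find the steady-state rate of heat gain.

Q = 25.7 W

Treat each layer as a resistance in series:
  R_cast iron = (1/0.128 − 1/0.160)/(4πk) = 1.562/(4π·58.7) = 0.002118 K/W
  R_expanded polystyrene = (1/0.160 − 1/0.290)/(4πk) = 2.802/(4π·0.0358) = 6.228 K/W
  R_fibreglass batt = (1/0.290 − 1/0.402)/(4πk) = 0.9607/(4π·0.0394) = 1.940 K/W
ΣR = 0.002118 + 6.228 + 1.940 = 8.170 K/W
Q = ΔT/ΣR = (-189 °C − 20.9 °C)/8.170 = -25.7 W
(Negative Q ⇒ heat flows inward; heat gain = 25.7 W.)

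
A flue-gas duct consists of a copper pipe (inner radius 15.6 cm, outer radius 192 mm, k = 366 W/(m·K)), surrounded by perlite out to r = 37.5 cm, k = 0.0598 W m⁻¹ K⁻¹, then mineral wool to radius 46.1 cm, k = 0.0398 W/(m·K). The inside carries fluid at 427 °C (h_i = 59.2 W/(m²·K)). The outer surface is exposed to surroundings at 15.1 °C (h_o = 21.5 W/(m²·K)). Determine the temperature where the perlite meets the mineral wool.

Treat each layer as a resistance in series:
  R'_conv,in = 1/(2πr h) = 1/(2π·0.156·59.2) = 0.01723 m·K/W
  R'_copper = ln(0.192/0.156)/(2πk) = 0.2076/(2π·366) = 9.029×10^-5 m·K/W
  R'_perlite = ln(0.375/0.192)/(2πk) = 0.6694/(2π·0.0598) = 1.782 m·K/W
  R'_mineral wool = ln(0.461/0.375)/(2πk) = 0.2065/(2π·0.0398) = 0.8257 m·K/W
  R'_conv,out = 1/(2πr h) = 1/(2π·0.461·21.5) = 0.01606 m·K/W
ΣR = 0.01723 + 9.029×10^-5 + 1.782 + 0.8257 + 0.01606 = 2.641 m·K/W
Q' = ΔT/ΣR = (427 °C − 15.1 °C)/2.641 = 156.0 W/m
From the inner boundary to the perlite/mineral wool interface, ΣR_partial = 1.799 m·K/W.
T_interface = T_in − Q'·ΣR_partial = 427 °C − (156.0)(1.799) = 146 °C

T = 146 °C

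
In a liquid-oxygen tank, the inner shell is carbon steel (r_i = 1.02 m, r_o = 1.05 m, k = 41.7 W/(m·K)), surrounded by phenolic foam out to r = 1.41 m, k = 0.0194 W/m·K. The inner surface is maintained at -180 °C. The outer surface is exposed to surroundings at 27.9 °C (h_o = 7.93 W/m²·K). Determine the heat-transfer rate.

Q = 207 W

Resistance network (inner→outer):
  R_carbon steel = (1/1.02 − 1/1.05)/(4πk) = 0.02801/(4π·41.7) = 5.345×10^-5 K/W
  R_phenolic foam = (1/1.05 − 1/1.41)/(4πk) = 0.2432/(4π·0.0194) = 0.9974 K/W
  R_conv,out = 1/(4πr²h) = 1/(4π·1.41²·7.93) = 0.005048 K/W
ΣR = 5.345×10^-5 + 0.9974 + 0.005048 = 1.003 K/W
Q = ΔT/ΣR = (-180 °C − 27.9 °C)/1.003 = -207 W
(Negative Q ⇒ heat flows inward; heat gain = 207 W.)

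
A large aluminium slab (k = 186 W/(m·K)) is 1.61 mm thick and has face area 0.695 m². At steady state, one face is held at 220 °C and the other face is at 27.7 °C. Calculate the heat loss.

Q = kA·ΔT/L = 186 × 0.695 × |220 °C − 27.7 °C| / 0.00161 = 1.54×10^7 W

Q = 1.54×10^7 W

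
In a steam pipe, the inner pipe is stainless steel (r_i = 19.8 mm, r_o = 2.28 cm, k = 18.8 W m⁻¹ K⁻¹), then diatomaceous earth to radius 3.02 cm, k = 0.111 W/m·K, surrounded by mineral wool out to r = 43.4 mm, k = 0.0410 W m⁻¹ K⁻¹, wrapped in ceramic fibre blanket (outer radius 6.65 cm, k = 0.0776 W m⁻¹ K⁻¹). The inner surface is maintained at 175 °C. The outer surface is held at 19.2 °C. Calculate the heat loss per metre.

Series thermal resistances, inner to outer:
  R'_stainless steel = ln(0.0228/0.0198)/(2πk) = 0.1411/(2π·18.8) = 0.001194 m·K/W
  R'_diatomaceous earth = ln(0.0302/0.0228)/(2πk) = 0.2811/(2π·0.111) = 0.4030 m·K/W
  R'_mineral wool = ln(0.0434/0.0302)/(2πk) = 0.3626/(2π·0.0410) = 1.408 m·K/W
  R'_ceramic fibre blanket = ln(0.0665/0.0434)/(2πk) = 0.4267/(2π·0.0776) = 0.8752 m·K/W
ΣR = 0.001194 + 0.4030 + 1.408 + 0.8752 = 2.687 m·K/W
Q' = ΔT/ΣR = (175 °C − 19.2 °C)/2.687 = 58.0 W/m

Q' = 58.0 W/m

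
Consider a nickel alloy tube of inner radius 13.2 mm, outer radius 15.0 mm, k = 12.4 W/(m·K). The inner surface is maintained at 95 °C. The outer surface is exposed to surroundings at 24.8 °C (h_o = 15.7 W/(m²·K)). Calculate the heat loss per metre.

Q' = 104 W/m

Resistance network (inner→outer):
  R'_nickel alloy = ln(0.0150/0.0132)/(2πk) = 0.1278/(2π·12.4) = 0.001641 m·K/W
  R'_conv,out = 1/(2πr h) = 1/(2π·0.0150·15.7) = 0.6758 m·K/W
ΣR = 0.001641 + 0.6758 = 0.6774 m·K/W
Q' = ΔT/ΣR = (95 °C − 24.8 °C)/0.6774 = 104 W/m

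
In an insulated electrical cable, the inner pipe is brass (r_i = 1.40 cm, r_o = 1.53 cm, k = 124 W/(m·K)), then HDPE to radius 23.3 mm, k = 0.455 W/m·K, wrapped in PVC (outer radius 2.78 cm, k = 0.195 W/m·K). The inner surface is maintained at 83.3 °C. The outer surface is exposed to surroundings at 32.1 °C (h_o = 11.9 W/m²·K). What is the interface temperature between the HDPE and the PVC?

Treat each layer as a resistance in series:
  R'_brass = ln(0.0153/0.0140)/(2πk) = 0.08880/(2π·124) = 1.140×10^-4 m·K/W
  R'_HDPE = ln(0.0233/0.0153)/(2πk) = 0.4206/(2π·0.455) = 0.1471 m·K/W
  R'_PVC = ln(0.0278/0.0233)/(2πk) = 0.1766/(2π·0.195) = 0.1441 m·K/W
  R'_conv,out = 1/(2πr h) = 1/(2π·0.0278·11.9) = 0.4811 m·K/W
ΣR = 1.140×10^-4 + 0.1471 + 0.1441 + 0.4811 = 0.7724 m·K/W
Q' = ΔT/ΣR = (83.3 °C − 32.1 °C)/0.7724 = 66.29 W/m
From the inner boundary to the HDPE/PVC interface, ΣR_partial = 0.1472 m·K/W.
T_interface = T_in − Q'·ΣR_partial = 83.3 °C − (66.29)(0.1472) = 73.5 °C

T = 73.5 °C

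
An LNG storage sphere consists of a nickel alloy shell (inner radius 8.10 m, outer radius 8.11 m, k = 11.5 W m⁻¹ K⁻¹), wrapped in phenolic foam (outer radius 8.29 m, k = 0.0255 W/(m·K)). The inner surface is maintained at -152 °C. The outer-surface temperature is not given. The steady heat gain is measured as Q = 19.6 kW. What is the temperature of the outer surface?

T_out = 11.8 °C

Sum the resistances:
  R_nickel alloy = (1/8.10 − 1/8.11)/(4πk) = 1.522×10^-4/(4π·11.5) = 1.053×10^-6 K/W
  R_phenolic foam = (1/8.11 − 1/8.29)/(4πk) = 0.002677/(4π·0.0255) = 0.008355 K/W
ΣR = 0.008356 K/W
ΔT = Q·ΣR = 19600 × 0.008356 = 163.8 K
Heat flows inward, so T_out = T_in + ΔT = -152 + 163.8 = 11.8 °C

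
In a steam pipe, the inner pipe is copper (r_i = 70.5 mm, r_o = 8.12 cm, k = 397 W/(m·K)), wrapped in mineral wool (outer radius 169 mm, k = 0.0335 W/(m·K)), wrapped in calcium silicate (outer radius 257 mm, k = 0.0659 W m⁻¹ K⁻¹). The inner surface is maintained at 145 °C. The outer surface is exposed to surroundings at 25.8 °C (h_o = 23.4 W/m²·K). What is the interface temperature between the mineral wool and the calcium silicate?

T = 53.2 °C

Series thermal resistances, inner to outer:
  R'_copper = ln(0.0812/0.0705)/(2πk) = 0.1413/(2π·397) = 5.665×10^-5 m·K/W
  R'_mineral wool = ln(0.169/0.0812)/(2πk) = 0.7330/(2π·0.0335) = 3.482 m·K/W
  R'_calcium silicate = ln(0.257/0.169)/(2πk) = 0.4192/(2π·0.0659) = 1.012 m·K/W
  R'_conv,out = 1/(2πr h) = 1/(2π·0.257·23.4) = 0.02646 m·K/W
ΣR = 5.665×10^-5 + 3.482 + 1.012 + 0.02646 = 4.521 m·K/W
Q' = ΔT/ΣR = (145 °C − 25.8 °C)/4.521 = 26.37 W/m
From the inner boundary to the mineral wool/calcium silicate interface, ΣR_partial = 3.482 m·K/W.
T_interface = T_in − Q'·ΣR_partial = 145 °C − (26.37)(3.482) = 53.2 °C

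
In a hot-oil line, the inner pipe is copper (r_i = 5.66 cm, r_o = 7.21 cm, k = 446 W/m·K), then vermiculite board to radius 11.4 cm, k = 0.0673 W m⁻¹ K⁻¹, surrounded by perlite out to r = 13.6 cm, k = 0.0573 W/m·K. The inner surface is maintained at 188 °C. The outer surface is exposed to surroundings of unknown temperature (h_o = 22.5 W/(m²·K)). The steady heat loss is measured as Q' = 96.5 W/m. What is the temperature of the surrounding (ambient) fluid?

Series resistances:
  R'_copper = ln(0.0721/0.0566)/(2πk) = 0.2420/(2π·446) = 8.637×10^-5 m·K/W
  R'_vermiculite board = ln(0.114/0.0721)/(2πk) = 0.4581/(2π·0.0673) = 1.083 m·K/W
  R'_perlite = ln(0.136/0.114)/(2πk) = 0.1765/(2π·0.0573) = 0.4901 m·K/W
  R'_conv,out = 1/(2πr h) = 1/(2π·0.136·22.5) = 0.05201 m·K/W
ΣR = 1.626 m·K/W
ΔT = Q'·ΣR = 96.5 × 1.626 = 156.9 K
Heat flows outward, so T_out = T_in − ΔT = 188 − 156.9 = 31.1 °C

T_out = 31.1 °C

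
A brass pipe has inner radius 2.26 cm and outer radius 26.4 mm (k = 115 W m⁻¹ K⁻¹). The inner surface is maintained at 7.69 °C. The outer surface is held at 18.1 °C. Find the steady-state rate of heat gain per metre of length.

Q' = 48400 W/m

Q' = 2πk·ΔT/ln(r₂/r₁) = 2π × 115 × 10.41 / ln(0.0264/0.0226) = 48400 W/m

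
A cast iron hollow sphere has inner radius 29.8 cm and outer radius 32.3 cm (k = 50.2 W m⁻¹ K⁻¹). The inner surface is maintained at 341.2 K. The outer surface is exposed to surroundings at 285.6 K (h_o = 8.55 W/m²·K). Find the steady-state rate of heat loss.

Treat each layer as a resistance in series:
  R_cast iron = (1/0.298 − 1/0.323)/(4πk) = 0.2597/(4π·50.2) = 4.117×10^-4 K/W
  R_conv,out = 1/(4πr²h) = 1/(4π·0.323²·8.55) = 0.08921 K/W
ΣR = 4.117×10^-4 + 0.08921 = 0.08962 K/W
Q = ΔT/ΣR = (341.2 K − 285.6 K)/0.08962 = 620 W

Q = 620 W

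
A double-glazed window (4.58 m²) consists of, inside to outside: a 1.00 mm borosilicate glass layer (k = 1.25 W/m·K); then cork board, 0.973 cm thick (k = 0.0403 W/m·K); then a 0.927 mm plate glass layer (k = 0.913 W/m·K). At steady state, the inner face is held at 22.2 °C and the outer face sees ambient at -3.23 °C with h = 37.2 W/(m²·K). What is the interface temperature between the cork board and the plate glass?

Series thermal resistances, inner to outer:
  R_borosilicate glass = L/(kA) = 0.00100/(1.25·4.58) = 1.747×10^-4 K/W
  R_cork board = L/(kA) = 0.00973/(0.0403·4.58) = 0.05272 K/W
  R_plate glass = L/(kA) = 9.27×10^-4/(0.913·4.58) = 2.217×10^-4 K/W
  R_conv,out = 1/(hA) = 1/(37.2·4.58) = 0.005869 K/W
ΣR = 1.747×10^-4 + 0.05272 + 2.217×10^-4 + 0.005869 = 0.05899 K/W
Q = ΔT/ΣR = (22.2 °C − -3.23 °C)/0.05899 = 431.1 W
From the inner boundary to the cork board/plate glass interface, ΣR_partial = 0.05289 K/W.
T_interface = T_in − Q·ΣR_partial = 22.2 °C − (431.1)(0.05289) = -0.60 °C

T = -0.60 °C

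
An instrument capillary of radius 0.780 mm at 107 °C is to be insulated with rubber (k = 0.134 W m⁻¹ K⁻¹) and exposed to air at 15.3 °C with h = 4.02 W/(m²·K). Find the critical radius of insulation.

r_cr = 3.33 cm

For a cylinder, r_cr = k_ins/h = 0.134/4.02 = 0.0333 m = 3.33 cm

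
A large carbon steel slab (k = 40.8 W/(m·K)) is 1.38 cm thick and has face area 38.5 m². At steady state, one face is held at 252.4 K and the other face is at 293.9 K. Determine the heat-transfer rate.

Q = 4720 kW

Q = kA·ΔT/L = 40.8 × 38.5 × |252.4 K − 293.9 K| / 0.0138 = 4.72×10^6 W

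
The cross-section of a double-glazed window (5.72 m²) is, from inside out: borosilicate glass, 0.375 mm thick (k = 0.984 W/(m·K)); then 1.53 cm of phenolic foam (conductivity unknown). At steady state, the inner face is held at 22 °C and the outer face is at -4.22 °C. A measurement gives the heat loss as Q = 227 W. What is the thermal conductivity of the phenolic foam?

ΣR = ΔT/Q = |22 − -4.22|/227 = 0.1155 K/W
Known resistances:
  R_borosilicate glass = L/(kA) = 3.75×10^-4/(0.984·5.72) = 6.663×10^-5 K/W
R_phenolic foam = ΣR − ΣR_known = 0.1155 − 6.663×10^-5 = 0.1154 K/W
L/(kA) = 0.1154 ⇒ k = 0.0153/(0.1154·5.72) = 0.0232 W/m·K

k = 0.0232 W/m·K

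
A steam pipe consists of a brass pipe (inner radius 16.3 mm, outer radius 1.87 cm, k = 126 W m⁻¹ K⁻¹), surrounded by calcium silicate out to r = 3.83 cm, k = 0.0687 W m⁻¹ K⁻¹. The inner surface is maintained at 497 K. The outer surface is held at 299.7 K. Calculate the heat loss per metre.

Series thermal resistances, inner to outer:
  R'_brass = ln(0.0187/0.0163)/(2πk) = 0.1374/(2π·126) = 1.735×10^-4 m·K/W
  R'_calcium silicate = ln(0.0383/0.0187)/(2πk) = 0.7169/(2π·0.0687) = 1.661 m·K/W
ΣR = 1.735×10^-4 + 1.661 = 1.661 m·K/W
Q' = ΔT/ΣR = (497 K − 299.7 K)/1.661 = 119 W/m

Q' = 119 W/m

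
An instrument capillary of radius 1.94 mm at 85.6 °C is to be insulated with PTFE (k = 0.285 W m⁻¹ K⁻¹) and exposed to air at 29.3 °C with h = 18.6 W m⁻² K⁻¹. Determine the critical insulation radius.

r_cr = 1.53 cm

For a cylinder, r_cr = k_ins/h = 0.285/18.6 = 0.0153 m = 1.53 cm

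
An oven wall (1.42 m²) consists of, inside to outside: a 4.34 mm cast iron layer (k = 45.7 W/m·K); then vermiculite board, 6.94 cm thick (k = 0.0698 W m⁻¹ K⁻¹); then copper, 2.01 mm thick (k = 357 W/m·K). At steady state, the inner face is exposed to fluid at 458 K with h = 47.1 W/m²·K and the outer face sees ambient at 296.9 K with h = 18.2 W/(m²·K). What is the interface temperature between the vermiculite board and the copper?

T = 305.2 K

Resistance network (inner→outer):
  R_conv,in = 1/(hA) = 1/(47.1·1.42) = 0.01495 K/W
  R_cast iron = L/(kA) = 0.00434/(45.7·1.42) = 6.688×10^-5 K/W
  R_vermiculite board = L/(kA) = 0.0694/(0.0698·1.42) = 0.7002 K/W
  R_copper = L/(kA) = 0.00201/(357·1.42) = 3.965×10^-6 K/W
  R_conv,out = 1/(hA) = 1/(18.2·1.42) = 0.03869 K/W
ΣR = 0.01495 + 6.688×10^-5 + 0.7002 + 3.965×10^-6 + 0.03869 = 0.7539 K/W
Q = ΔT/ΣR = (458 K − 296.9 K)/0.7539 = 213.7 W
From the inner boundary to the vermiculite board/copper interface, ΣR_partial = 0.7152 K/W.
T_interface = T_in − Q·ΣR_partial = 458 K − (213.7)(0.7152) = 305.2 K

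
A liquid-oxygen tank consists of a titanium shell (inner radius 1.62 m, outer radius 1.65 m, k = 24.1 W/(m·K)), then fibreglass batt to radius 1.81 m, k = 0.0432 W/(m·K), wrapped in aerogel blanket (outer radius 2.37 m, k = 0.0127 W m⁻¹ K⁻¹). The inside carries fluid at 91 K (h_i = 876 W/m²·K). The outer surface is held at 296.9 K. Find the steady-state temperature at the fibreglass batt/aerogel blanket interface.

T = 113 K

Treat each layer as a resistance in series:
  R_conv,in = 1/(4πr²h) = 1/(4π·1.62²·876) = 3.461×10^-5 K/W
  R_titanium = (1/1.62 − 1/1.65)/(4πk) = 0.01122/(4π·24.1) = 3.706×10^-5 K/W
  R_fibreglass batt = (1/1.65 − 1/1.81)/(4πk) = 0.05357/(4π·0.0432) = 0.09869 K/W
  R_aerogel blanket = (1/1.81 − 1/2.37)/(4πk) = 0.1305/(4π·0.0127) = 0.8180 K/W
ΣR = 3.461×10^-5 + 3.706×10^-5 + 0.09869 + 0.8180 = 0.9168 K/W
Q = ΔT/ΣR = (91 K − 296.9 K)/0.9168 = -224.6 W
From the inner boundary to the fibreglass batt/aerogel blanket interface, ΣR_partial = 0.09876 K/W.
T_interface = T_in − Q·ΣR_partial = 91 K − (-224.6)(0.09876) = 113 K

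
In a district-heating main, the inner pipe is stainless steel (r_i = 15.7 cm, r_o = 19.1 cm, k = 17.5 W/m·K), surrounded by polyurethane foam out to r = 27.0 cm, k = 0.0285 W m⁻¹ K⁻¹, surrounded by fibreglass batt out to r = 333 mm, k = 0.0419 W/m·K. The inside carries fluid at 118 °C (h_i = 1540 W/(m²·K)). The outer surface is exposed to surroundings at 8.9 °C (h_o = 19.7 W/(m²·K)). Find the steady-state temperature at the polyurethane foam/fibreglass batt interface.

Series thermal resistances, inner to outer:
  R'_conv,in = 1/(2πr h) = 1/(2π·0.157·1540) = 6.583×10^-4 m·K/W
  R'_stainless steel = ln(0.191/0.157)/(2πk) = 0.1960/(2π·17.5) = 0.001783 m·K/W
  R'_polyurethane foam = ln(0.270/0.191)/(2πk) = 0.3461/(2π·0.0285) = 1.933 m·K/W
  R'_fibreglass batt = ln(0.333/0.270)/(2πk) = 0.2097/(2π·0.0419) = 0.7966 m·K/W
  R'_conv,out = 1/(2πr h) = 1/(2π·0.333·19.7) = 0.02426 m·K/W
ΣR = 6.583×10^-4 + 0.001783 + 1.933 + 0.7966 + 0.02426 = 2.756 m·K/W
Q' = ΔT/ΣR = (118 °C − 8.9 °C)/2.756 = 39.59 W/m
From the inner boundary to the polyurethane foam/fibreglass batt interface, ΣR_partial = 1.935 m·K/W.
T_interface = T_in − Q'·ΣR_partial = 118 °C − (39.59)(1.935) = 41.4 °C

T = 41.4 °C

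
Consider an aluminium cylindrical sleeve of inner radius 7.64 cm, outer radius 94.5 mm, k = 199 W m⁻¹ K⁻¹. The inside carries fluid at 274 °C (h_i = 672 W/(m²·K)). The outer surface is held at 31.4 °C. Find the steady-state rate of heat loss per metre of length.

Treat each layer as a resistance in series:
  R'_conv,in = 1/(2πr h) = 1/(2π·0.0764·672) = 0.003100 m·K/W
  R'_aluminium = ln(0.0945/0.0764)/(2πk) = 0.2126/(2π·199) = 1.700×10^-4 m·K/W
ΣR = 0.003100 + 1.700×10^-4 = 0.003270 m·K/W
Q' = ΔT/ΣR = (274 °C − 31.4 °C)/0.003270 = 74200 W/m

Q' = 74.2 kW/m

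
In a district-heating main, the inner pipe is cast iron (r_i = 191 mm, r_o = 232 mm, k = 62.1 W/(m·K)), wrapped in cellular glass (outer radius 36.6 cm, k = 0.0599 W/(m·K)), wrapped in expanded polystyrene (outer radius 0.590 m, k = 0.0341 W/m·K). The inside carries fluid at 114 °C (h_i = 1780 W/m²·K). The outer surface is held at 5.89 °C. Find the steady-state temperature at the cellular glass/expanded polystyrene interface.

T = 75.9 °C

Series thermal resistances, inner to outer:
  R'_conv,in = 1/(2πr h) = 1/(2π·0.191·1780) = 4.681×10^-4 m·K/W
  R'_cast iron = ln(0.232/0.191)/(2πk) = 0.1945/(2π·62.1) = 4.984×10^-4 m·K/W
  R'_cellular glass = ln(0.366/0.232)/(2πk) = 0.4559/(2π·0.0599) = 1.211 m·K/W
  R'_expanded polystyrene = ln(0.590/0.366)/(2πk) = 0.4775/(2π·0.0341) = 2.229 m·K/W
ΣR = 4.681×10^-4 + 4.984×10^-4 + 1.211 + 2.229 = 3.441 m·K/W
Q' = ΔT/ΣR = (114 °C − 5.89 °C)/3.441 = 31.42 W/m
From the inner boundary to the cellular glass/expanded polystyrene interface, ΣR_partial = 1.212 m·K/W.
T_interface = T_in − Q'·ΣR_partial = 114 °C − (31.42)(1.212) = 75.9 °C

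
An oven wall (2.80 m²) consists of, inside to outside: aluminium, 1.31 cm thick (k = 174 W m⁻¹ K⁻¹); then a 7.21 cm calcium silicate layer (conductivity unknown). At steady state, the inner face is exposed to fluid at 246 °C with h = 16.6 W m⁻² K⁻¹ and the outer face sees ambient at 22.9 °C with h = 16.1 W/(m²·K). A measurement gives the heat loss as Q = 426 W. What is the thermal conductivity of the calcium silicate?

k = 0.0536 W/m·K

ΣR = ΔT/Q = |246 − 22.9|/426 = 0.5237 K/W
Known resistances:
  R_conv,in = 1/(hA) = 1/(16.6·2.80) = 0.02151 K/W
  R_aluminium = L/(kA) = 0.0131/(174·2.80) = 2.689×10^-5 K/W
  R_conv,out = 1/(hA) = 1/(16.1·2.80) = 0.02218 K/W
R_calcium silicate = ΣR − ΣR_known = 0.5237 − 0.04372 = 0.4800 K/W
L/(kA) = 0.4800 ⇒ k = 0.0721/(0.4800·2.80) = 0.0536 W/m·K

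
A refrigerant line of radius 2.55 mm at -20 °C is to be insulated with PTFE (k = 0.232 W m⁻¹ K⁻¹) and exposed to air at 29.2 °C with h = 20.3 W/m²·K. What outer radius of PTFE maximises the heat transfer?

For a cylinder, r_cr = k_ins/h = 0.232/20.3 = 0.0114 m = 1.14 cm

r_cr = 1.14 cm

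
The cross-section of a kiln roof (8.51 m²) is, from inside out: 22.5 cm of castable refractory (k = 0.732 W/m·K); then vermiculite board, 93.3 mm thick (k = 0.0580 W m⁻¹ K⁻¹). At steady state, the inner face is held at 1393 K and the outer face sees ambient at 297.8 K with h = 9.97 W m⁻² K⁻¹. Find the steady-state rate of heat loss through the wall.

Q = 4.62 kW

Series thermal resistances, inner to outer:
  R_castable refractory = L/(kA) = 0.225/(0.732·8.51) = 0.03612 K/W
  R_vermiculite board = L/(kA) = 0.0933/(0.0580·8.51) = 0.1890 K/W
  R_conv,out = 1/(hA) = 1/(9.97·8.51) = 0.01179 K/W
ΣR = 0.03612 + 0.1890 + 0.01179 = 0.2369 K/W
Q = ΔT/ΣR = (1393 K − 297.8 K)/0.2369 = 4620 W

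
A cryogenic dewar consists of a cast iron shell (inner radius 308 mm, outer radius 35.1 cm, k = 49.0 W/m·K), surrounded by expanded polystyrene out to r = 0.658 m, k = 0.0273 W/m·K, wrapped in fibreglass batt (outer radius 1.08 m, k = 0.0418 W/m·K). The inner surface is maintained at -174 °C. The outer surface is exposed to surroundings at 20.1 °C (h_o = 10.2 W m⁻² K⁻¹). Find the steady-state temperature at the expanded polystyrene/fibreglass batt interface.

T = -23.9 °C

Series thermal resistances, inner to outer:
  R_cast iron = (1/0.308 − 1/0.351)/(4πk) = 0.3978/(4π·49.0) = 6.460×10^-4 K/W
  R_expanded polystyrene = (1/0.351 − 1/0.658)/(4πk) = 1.329/(4π·0.0273) = 3.875 K/W
  R_fibreglass batt = (1/0.658 − 1/1.08)/(4πk) = 0.5938/(4π·0.0418) = 1.131 K/W
  R_conv,out = 1/(4πr²h) = 1/(4π·1.08²·10.2) = 0.006689 K/W
ΣR = 6.460×10^-4 + 3.875 + 1.131 + 0.006689 = 5.013 K/W
Q = ΔT/ΣR = (-174 °C − 20.1 °C)/5.013 = -38.72 W
From the inner boundary to the expanded polystyrene/fibreglass batt interface, ΣR_partial = 3.876 K/W.
T_interface = T_in − Q·ΣR_partial = -174 °C − (-38.72)(3.876) = -23.9 °C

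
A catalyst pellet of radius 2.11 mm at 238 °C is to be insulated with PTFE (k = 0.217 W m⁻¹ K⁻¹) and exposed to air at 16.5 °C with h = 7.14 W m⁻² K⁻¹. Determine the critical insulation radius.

r_cr = 6.08 cm

For a sphere, r_cr = 2k_ins/h = 2·0.217/7.14 = 0.0608 m = 6.08 cm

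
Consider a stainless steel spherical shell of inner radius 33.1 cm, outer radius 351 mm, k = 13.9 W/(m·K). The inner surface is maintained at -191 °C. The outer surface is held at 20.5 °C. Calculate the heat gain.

Q = 215 kW

Q = 4πk·ΔT/(1/r₁ − 1/r₂) = 4π × 13.9 × 211.5 / (1/0.331 − 1/0.351) = 2.15×10^5 W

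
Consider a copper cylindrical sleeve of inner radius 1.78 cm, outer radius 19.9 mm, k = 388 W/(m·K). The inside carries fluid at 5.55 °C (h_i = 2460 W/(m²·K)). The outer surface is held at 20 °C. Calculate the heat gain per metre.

Series thermal resistances, inner to outer:
  R'_conv,in = 1/(2πr h) = 1/(2π·0.0178·2460) = 0.003635 m·K/W
  R'_copper = ln(0.0199/0.0178)/(2πk) = 0.1115/(2π·388) = 4.575×10^-5 m·K/W
ΣR = 0.003635 + 4.575×10^-5 = 0.003681 m·K/W
Q' = ΔT/ΣR = (5.55 °C − 20 °C)/0.003681 = -3930 W/m
(Negative Q' ⇒ heat flows inward; heat gain = 3930 W/m.)

Q' = 3930 W/m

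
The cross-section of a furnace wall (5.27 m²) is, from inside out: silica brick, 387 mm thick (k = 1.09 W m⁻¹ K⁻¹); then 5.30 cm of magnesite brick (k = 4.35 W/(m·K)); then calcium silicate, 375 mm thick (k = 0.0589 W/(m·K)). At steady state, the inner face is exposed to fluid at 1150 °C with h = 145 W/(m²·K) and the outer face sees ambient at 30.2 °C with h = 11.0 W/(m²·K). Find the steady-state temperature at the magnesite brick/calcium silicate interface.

Series thermal resistances, inner to outer:
  R_conv,in = 1/(hA) = 1/(145·5.27) = 0.001309 K/W
  R_silica brick = L/(kA) = 0.387/(1.09·5.27) = 0.06737 K/W
  R_magnesite brick = L/(kA) = 0.0530/(4.35·5.27) = 0.002312 K/W
  R_calcium silicate = L/(kA) = 0.375/(0.0589·5.27) = 1.208 K/W
  R_conv,out = 1/(hA) = 1/(11.0·5.27) = 0.01725 K/W
ΣR = 0.001309 + 0.06737 + 0.002312 + 1.208 + 0.01725 = 1.296 K/W
Q = ΔT/ΣR = (1150 °C − 30.2 °C)/1.296 = 864.0 W
From the inner boundary to the magnesite brick/calcium silicate interface, ΣR_partial = 0.07099 K/W.
T_interface = T_in − Q·ΣR_partial = 1150 °C − (864.0)(0.07099) = 1089 °C

T = 1089 °C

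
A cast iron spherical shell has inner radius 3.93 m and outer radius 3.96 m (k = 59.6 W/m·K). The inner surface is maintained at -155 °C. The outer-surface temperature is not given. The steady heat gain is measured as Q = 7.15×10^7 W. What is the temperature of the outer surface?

Series resistances:
  R_cast iron = (1/3.93 − 1/3.96)/(4πk) = 0.001928/(4π·59.6) = 2.574×10^-6 K/W
ΣR = 2.574×10^-6 K/W
ΔT = Q·ΣR = 7.15×10^7 × 2.574×10^-6 = 184.0 K
Heat flows inward, so T_out = T_in + ΔT = -155 + 184.0 = 29.0 °C

T_out = 29.0 °C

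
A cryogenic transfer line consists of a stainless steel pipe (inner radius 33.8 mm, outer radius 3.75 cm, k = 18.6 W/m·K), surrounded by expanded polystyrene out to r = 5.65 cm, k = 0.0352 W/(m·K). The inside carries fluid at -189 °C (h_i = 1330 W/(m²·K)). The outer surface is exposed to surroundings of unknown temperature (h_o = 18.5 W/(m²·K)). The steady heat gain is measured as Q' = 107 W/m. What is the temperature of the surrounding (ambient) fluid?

Series resistances:
  R'_conv,in = 1/(2πr h) = 1/(2π·0.0338·1330) = 0.003540 m·K/W
  R'_stainless steel = ln(0.0375/0.0338)/(2πk) = 0.1039/(2π·18.6) = 8.889×10^-4 m·K/W
  R'_expanded polystyrene = ln(0.0565/0.0375)/(2πk) = 0.4099/(2π·0.0352) = 1.853 m·K/W
  R'_conv,out = 1/(2πr h) = 1/(2π·0.0565·18.5) = 0.1523 m·K/W
ΣR = 2.010 m·K/W
ΔT = Q'·ΣR = 107 × 2.010 = 215.1 K
Heat flows inward, so T_out = T_in + ΔT = -189 + 215.1 = 26.1 °C

T_out = 26.1 °C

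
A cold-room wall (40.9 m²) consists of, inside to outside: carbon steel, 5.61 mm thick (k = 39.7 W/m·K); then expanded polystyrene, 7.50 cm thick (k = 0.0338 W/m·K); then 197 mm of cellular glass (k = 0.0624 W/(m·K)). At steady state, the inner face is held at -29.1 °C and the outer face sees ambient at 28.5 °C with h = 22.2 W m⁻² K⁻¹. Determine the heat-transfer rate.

Q = 435 W

Series thermal resistances, inner to outer:
  R_carbon steel = L/(kA) = 0.00561/(39.7·40.9) = 3.455×10^-6 K/W
  R_expanded polystyrene = L/(kA) = 0.0750/(0.0338·40.9) = 0.05425 K/W
  R_cellular glass = L/(kA) = 0.197/(0.0624·40.9) = 0.07719 K/W
  R_conv,out = 1/(hA) = 1/(22.2·40.9) = 0.001101 K/W
ΣR = 3.455×10^-6 + 0.05425 + 0.07719 + 0.001101 = 0.1325 K/W
Q = ΔT/ΣR = (-29.1 °C − 28.5 °C)/0.1325 = -435 W
(Negative Q ⇒ heat flows inward; heat gain = 435 W.)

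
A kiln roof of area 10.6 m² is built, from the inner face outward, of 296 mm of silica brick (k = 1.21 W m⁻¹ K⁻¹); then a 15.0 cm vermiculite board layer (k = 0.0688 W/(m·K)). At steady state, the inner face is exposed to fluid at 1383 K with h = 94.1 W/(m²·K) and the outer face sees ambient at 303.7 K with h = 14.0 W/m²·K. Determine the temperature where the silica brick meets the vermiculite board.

Resistance network (inner→outer):
  R_conv,in = 1/(hA) = 1/(94.1·10.6) = 0.001003 K/W
  R_silica brick = L/(kA) = 0.296/(1.21·10.6) = 0.02308 K/W
  R_vermiculite board = L/(kA) = 0.150/(0.0688·10.6) = 0.2057 K/W
  R_conv,out = 1/(hA) = 1/(14.0·10.6) = 0.006739 K/W
ΣR = 0.001003 + 0.02308 + 0.2057 + 0.006739 = 0.2365 K/W
Q = ΔT/ΣR = (1383 K − 303.7 K)/0.2365 = 4564 W
From the inner boundary to the silica brick/vermiculite board interface, ΣR_partial = 0.02408 K/W.
T_interface = T_in − Q·ΣR_partial = 1383 K − (4564)(0.02408) = 1273 K

T = 1273 K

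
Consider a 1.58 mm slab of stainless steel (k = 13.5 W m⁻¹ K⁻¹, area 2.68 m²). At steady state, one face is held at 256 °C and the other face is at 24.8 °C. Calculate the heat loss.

Q = 5290 kW

Q = kA·ΔT/L = 13.5 × 2.68 × |256 °C − 24.8 °C| / 0.00158 = 5.29×10^6 W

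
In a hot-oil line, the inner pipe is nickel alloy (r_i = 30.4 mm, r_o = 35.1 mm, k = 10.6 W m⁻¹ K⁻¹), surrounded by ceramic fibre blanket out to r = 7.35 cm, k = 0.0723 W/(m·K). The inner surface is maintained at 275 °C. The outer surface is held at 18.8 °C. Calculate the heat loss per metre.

Treat each layer as a resistance in series:
  R'_nickel alloy = ln(0.0351/0.0304)/(2πk) = 0.1438/(2π·10.6) = 0.002158 m·K/W
  R'_ceramic fibre blanket = ln(0.0735/0.0351)/(2πk) = 0.7391/(2π·0.0723) = 1.627 m·K/W
ΣR = 0.002158 + 1.627 = 1.629 m·K/W
Q' = ΔT/ΣR = (275 °C − 18.8 °C)/1.629 = 157 W/m

Q' = 157 W/m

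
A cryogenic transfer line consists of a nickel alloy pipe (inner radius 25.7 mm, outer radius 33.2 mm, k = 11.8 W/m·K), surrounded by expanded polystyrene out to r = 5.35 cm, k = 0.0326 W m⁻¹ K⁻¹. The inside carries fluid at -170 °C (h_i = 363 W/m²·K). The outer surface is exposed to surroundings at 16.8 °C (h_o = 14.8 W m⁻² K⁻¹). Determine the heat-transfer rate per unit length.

Series thermal resistances, inner to outer:
  R'_conv,in = 1/(2πr h) = 1/(2π·0.0257·363) = 0.01706 m·K/W
  R'_nickel alloy = ln(0.0332/0.0257)/(2πk) = 0.2561/(2π·11.8) = 0.003454 m·K/W
  R'_expanded polystyrene = ln(0.0535/0.0332)/(2πk) = 0.4771/(2π·0.0326) = 2.329 m·K/W
  R'_conv,out = 1/(2πr h) = 1/(2π·0.0535·14.8) = 0.2010 m·K/W
ΣR = 0.01706 + 0.003454 + 2.329 + 0.2010 = 2.551 m·K/W
Q' = ΔT/ΣR = (-170 °C − 16.8 °C)/2.551 = -73.2 W/m
(Negative Q' ⇒ heat flows inward; heat gain = 73.2 W/m.)

Q' = 73.2 W/m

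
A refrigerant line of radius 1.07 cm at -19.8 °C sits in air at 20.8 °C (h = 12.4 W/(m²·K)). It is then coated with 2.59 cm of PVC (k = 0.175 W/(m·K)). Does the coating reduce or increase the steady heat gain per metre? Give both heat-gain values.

Critical radius for a cylinder: r_cr = k/h = 0.0141 m = 1.41 cm.
Outer radius after coating: r₂ = 0.0107 + 0.0259 = 0.0366 m.
r₁ < r_cr < r₂: heat gain rises to a maximum at r_cr then falls. Whether the coating helps depends on whether Q(r₂) has dropped back below Q(r₁).
Bare: R = 1/(2πr₁h) = 1.200 m·K/W; Q = 40.6/1.200 = 33.8 W/m.
Coated: R = R_cond + R_conv = 1.469 m·K/W; Q = 40.6/1.469 = 27.6 W/m.

reduces: 33.8 → 27.6 W/m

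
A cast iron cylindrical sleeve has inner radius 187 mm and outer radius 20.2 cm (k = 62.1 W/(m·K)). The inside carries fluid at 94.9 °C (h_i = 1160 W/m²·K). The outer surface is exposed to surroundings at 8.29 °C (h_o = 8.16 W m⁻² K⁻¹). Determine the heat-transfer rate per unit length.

Q' = 888 W/m

Resistance network (inner→outer):
  R'_conv,in = 1/(2πr h) = 1/(2π·0.187·1160) = 7.337×10^-4 m·K/W
  R'_cast iron = ln(0.202/0.187)/(2πk) = 0.07716/(2π·62.1) = 1.977×10^-4 m·K/W
  R'_conv,out = 1/(2πr h) = 1/(2π·0.202·8.16) = 0.09656 m·K/W
ΣR = 7.337×10^-4 + 1.977×10^-4 + 0.09656 = 0.09749 m·K/W
Q' = ΔT/ΣR = (94.9 °C − 8.29 °C)/0.09749 = 888 W/m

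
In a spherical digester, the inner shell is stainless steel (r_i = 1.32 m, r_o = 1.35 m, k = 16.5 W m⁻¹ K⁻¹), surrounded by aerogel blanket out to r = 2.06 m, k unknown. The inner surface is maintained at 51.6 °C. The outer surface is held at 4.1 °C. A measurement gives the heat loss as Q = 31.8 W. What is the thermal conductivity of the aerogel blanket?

ΣR = ΔT/Q = |51.6 − 4.1|/31.8 = 1.494 K/W
Known resistances:
  R_stainless steel = (1/1.32 − 1/1.35)/(4πk) = 0.01684/(4π·16.5) = 8.119×10^-5 K/W
R_aerogel blanket = ΣR − ΣR_known = 1.494 − 8.119×10^-5 = 1.494 K/W
(1/r₁−1/r₂)/(4πk) = 1.494 ⇒ k = 0.2553/(4π·1.494) = 0.0136 W/m·K

k = 0.0136 W/m·K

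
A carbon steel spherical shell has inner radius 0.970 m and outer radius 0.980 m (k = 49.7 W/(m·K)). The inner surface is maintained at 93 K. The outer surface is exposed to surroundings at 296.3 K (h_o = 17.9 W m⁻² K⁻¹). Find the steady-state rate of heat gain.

Treat each layer as a resistance in series:
  R_carbon steel = (1/0.970 − 1/0.980)/(4πk) = 0.01052/(4π·49.7) = 1.684×10^-5 K/W
  R_conv,out = 1/(4πr²h) = 1/(4π·0.980²·17.9) = 0.004629 K/W
ΣR = 1.684×10^-5 + 0.004629 = 0.004646 K/W
Q = ΔT/ΣR = (93 K − 296.3 K)/0.004646 = -43800 W
(Negative Q ⇒ heat flows inward; heat gain = 43800 W.)

Q = 43.8 kW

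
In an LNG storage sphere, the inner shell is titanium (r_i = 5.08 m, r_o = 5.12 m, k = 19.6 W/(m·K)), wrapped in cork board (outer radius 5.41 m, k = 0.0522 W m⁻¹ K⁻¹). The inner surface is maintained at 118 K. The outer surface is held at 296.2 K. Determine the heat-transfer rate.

Treat each layer as a resistance in series:
  R_titanium = (1/5.08 − 1/5.12)/(4πk) = 0.001538/(4π·19.6) = 6.244×10^-6 K/W
  R_cork board = (1/5.12 − 1/5.41)/(4πk) = 0.01047/(4π·0.0522) = 0.01596 K/W
ΣR = 6.244×10^-6 + 0.01596 = 0.01597 K/W
Q = ΔT/ΣR = (118 K − 296.2 K)/0.01597 = -11200 W
(Negative Q ⇒ heat flows inward; heat gain = 11200 W.)

Q = 11200 W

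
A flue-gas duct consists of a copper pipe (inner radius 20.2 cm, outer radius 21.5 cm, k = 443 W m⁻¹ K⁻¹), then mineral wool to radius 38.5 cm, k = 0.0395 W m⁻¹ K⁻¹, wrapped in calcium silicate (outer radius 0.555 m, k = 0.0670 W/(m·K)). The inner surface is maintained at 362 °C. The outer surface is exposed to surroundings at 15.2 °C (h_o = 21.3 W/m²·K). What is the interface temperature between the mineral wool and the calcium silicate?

Series thermal resistances, inner to outer:
  R'_copper = ln(0.215/0.202)/(2πk) = 0.06237/(2π·443) = 2.241×10^-5 m·K/W
  R'_mineral wool = ln(0.385/0.215)/(2πk) = 0.5826/(2π·0.0395) = 2.347 m·K/W
  R'_calcium silicate = ln(0.555/0.385)/(2πk) = 0.3657/(2π·0.0670) = 0.8688 m·K/W
  R'_conv,out = 1/(2πr h) = 1/(2π·0.555·21.3) = 0.01346 m·K/W
ΣR = 2.241×10^-5 + 2.347 + 0.8688 + 0.01346 = 3.229 m·K/W
Q' = ΔT/ΣR = (362 °C − 15.2 °C)/3.229 = 107.4 W/m
From the inner boundary to the mineral wool/calcium silicate interface, ΣR_partial = 2.347 m·K/W.
T_interface = T_in − Q'·ΣR_partial = 362 °C − (107.4)(2.347) = 110 °C

T = 110 °C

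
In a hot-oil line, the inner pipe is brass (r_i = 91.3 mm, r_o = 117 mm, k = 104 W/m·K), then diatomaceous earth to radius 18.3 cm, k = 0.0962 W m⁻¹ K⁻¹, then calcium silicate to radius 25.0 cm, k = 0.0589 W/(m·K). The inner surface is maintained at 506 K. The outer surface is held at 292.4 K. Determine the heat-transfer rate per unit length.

Q' = 135 W/m

Series thermal resistances, inner to outer:
  R'_brass = ln(0.117/0.0913)/(2πk) = 0.2480/(2π·104) = 3.796×10^-4 m·K/W
  R'_diatomaceous earth = ln(0.183/0.117)/(2πk) = 0.4473/(2π·0.0962) = 0.7400 m·K/W
  R'_calcium silicate = ln(0.250/0.183)/(2πk) = 0.3120/(2π·0.0589) = 0.8430 m·K/W
ΣR = 3.796×10^-4 + 0.7400 + 0.8430 = 1.583 m·K/W
Q' = ΔT/ΣR = (506 K − 292.4 K)/1.583 = 135 W/m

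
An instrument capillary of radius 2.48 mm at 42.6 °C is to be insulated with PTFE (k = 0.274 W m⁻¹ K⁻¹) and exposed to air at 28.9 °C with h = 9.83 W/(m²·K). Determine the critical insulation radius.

For a cylinder, r_cr = k_ins/h = 0.274/9.83 = 0.0279 m = 2.79 cm

r_cr = 2.79 cm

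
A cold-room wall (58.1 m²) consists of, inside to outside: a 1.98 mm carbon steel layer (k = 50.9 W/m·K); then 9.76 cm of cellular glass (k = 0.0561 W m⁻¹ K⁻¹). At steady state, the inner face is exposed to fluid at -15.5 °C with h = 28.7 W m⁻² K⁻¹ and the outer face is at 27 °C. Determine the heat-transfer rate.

Resistance network (inner→outer):
  R_conv,in = 1/(hA) = 1/(28.7·58.1) = 5.997×10^-4 K/W
  R_carbon steel = L/(kA) = 0.00198/(50.9·58.1) = 6.695×10^-7 K/W
  R_cellular glass = L/(kA) = 0.0976/(0.0561·58.1) = 0.02994 K/W
ΣR = 5.997×10^-4 + 6.695×10^-7 + 0.02994 = 0.03054 K/W
Q = ΔT/ΣR = (-15.5 °C − 27 °C)/0.03054 = -1390 W
(Negative Q ⇒ heat flows inward; heat gain = 1390 W.)

Q = 1390 W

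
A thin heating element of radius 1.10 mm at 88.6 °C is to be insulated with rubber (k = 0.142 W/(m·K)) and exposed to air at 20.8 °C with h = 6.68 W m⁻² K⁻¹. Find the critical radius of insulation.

r_cr = 2.13 cm

For a cylinder, r_cr = k_ins/h = 0.142/6.68 = 0.0213 m = 2.13 cm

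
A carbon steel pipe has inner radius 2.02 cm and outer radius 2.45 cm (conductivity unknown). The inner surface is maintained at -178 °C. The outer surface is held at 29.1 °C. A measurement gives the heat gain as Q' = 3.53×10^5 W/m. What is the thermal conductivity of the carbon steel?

ΣR = ΔT/Q' = |-178 − 29.1|/3.53×10^5 = 5.867×10^-4 m·K/W
ln(r₂/r₁)/(2πk) = 5.867×10^-4 ⇒ k = 0.1930/(2π·5.867×10^-4) = 52.4 W/m·K

k = 52.4 W/m·K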